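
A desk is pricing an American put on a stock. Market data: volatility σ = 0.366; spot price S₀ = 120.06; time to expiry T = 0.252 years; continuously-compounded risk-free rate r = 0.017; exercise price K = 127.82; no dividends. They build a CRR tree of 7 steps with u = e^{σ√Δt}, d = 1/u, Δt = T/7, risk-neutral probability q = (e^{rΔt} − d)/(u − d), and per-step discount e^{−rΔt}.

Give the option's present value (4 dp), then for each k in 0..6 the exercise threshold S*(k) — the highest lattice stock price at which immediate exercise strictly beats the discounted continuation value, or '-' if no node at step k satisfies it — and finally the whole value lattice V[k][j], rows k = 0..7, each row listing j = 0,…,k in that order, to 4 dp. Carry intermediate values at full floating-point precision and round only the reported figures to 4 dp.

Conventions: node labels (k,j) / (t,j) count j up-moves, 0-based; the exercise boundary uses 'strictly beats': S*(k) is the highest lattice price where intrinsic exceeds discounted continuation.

price = 12.9821
boundary = - - - 97.4813 104.4914 97.4813 104.4914
tree:
12.9821
17.8949 7.8243
23.7849 11.7141 3.7376
30.3387 16.9125 6.2539 1.0922
36.8784 23.3286 10.1765 2.1305 0.0000
42.9795 30.3387 15.9052 4.1560 0.0000 0.0000
48.6712 36.8784 23.3286 8.1071 0.0000 0.0000 0.0000
53.9811 42.9795 30.3387 15.8145 0.0000 0.0000 0.0000 0.0000

Δt=0.03600, u=1.07191, d=0.93291, q=0.48705, disc=e^(-rΔt)=0.99939
k=7 terminal: V=max(K-S,0) → 53.9811 42.9795 30.3387 15.8145 0.0000 0.0000 0.0000 0.0000
k=6: j=0 S=79.1488 intr=48.6712 cont=48.5930 V=48.6712[EX]; j=1 S=90.9416 intr=36.8784 cont=36.8002 V=36.8784[EX]; j=2 S=104.4914 intr=23.3286 cont=23.2504 V=23.3286[EX]; j=3 S=120.0600 intr=7.7600 cont=8.1071 V=8.1071[hold]; j=4 S=137.9483 intr=0.0000 cont=0.0000 V=0.0000[hold]; j=5 S=158.5018 intr=0.0000 cont=0.0000 V=0.0000[hold]; j=6 S=182.1177 intr=0.0000 cont=0.0000 V=0.0000[hold]  S*(6)=104.4914
k=5: j=0 S=84.8405 intr=42.9795 cont=42.9013 V=42.9795[EX]; j=1 S=97.4813 intr=30.3387 cont=30.2605 V=30.3387[EX]; j=2 S=112.0055 intr=15.8145 cont=15.9052 V=15.9052[hold]; j=3 S=128.6937 intr=0.0000 cont=4.1560 V=4.1560[hold]; j=4 S=147.8684 intr=0.0000 cont=0.0000 V=0.0000[hold]; j=5 S=169.8999 intr=0.0000 cont=0.0000 V=0.0000[hold]  S*(5)=97.4813
k=4: j=0 S=90.9416 intr=36.8784 cont=36.8002 V=36.8784[EX]; j=1 S=104.4914 intr=23.3286 cont=23.2946 V=23.3286[EX]; j=2 S=120.0600 intr=7.7600 cont=10.1765 V=10.1765[hold]; j=3 S=137.9483 intr=0.0000 cont=2.1305 V=2.1305[hold]; j=4 S=158.5018 intr=0.0000 cont=0.0000 V=0.0000[hold]  S*(4)=104.4914
k=3: j=0 S=97.4813 intr=30.3387 cont=30.2605 V=30.3387[EX]; j=1 S=112.0055 intr=15.8145 cont=16.9125 V=16.9125[hold]; j=2 S=128.6937 intr=0.0000 cont=6.2539 V=6.2539[hold]; j=3 S=147.8684 intr=0.0000 cont=1.0922 V=1.0922[hold]  S*(3)=97.4813
k=2: j=0 S=104.4914 intr=23.3286 cont=23.7849 V=23.7849[hold]; j=1 S=120.0600 intr=7.7600 cont=11.7141 V=11.7141[hold]; j=2 S=137.9483 intr=0.0000 cont=3.7376 V=3.7376[hold]  S*(2)=-
k=1: j=0 S=112.0055 intr=15.8145 cont=17.8949 V=17.8949[hold]; j=1 S=128.6937 intr=0.0000 cont=7.8243 V=7.8243[hold]  S*(1)=-
k=0: j=0 S=120.0600 intr=7.7600 cont=12.9821 V=12.9821[hold]  S*(0)=-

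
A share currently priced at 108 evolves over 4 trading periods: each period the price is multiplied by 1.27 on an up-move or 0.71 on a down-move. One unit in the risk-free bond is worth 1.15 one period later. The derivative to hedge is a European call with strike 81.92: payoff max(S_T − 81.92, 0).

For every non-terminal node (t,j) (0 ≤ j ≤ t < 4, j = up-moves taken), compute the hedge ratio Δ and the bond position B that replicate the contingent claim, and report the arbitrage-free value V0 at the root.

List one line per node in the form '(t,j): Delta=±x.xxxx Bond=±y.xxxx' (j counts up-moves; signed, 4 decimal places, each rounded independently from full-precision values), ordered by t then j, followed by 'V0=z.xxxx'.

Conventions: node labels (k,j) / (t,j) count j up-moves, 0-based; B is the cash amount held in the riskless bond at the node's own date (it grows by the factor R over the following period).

Risk-neutral probability p* = (R−d)/(u−d) = (1.15−0.71)/(1.27−0.71) = 0.7857.
Terminal payoffs: V(4,0)=0.0000, V(4,1)=0.0000, V(4,2)=5.8908, V(4,3)=75.1500, V(4,4)=199.0362
  t=3,j=0: stock 38.6544 → up 49.0911 (V=0.0000), down 27.4446 (V=0.0000). Price 0.0000; hedge Δ=0.0000, bond B=0.0000.
  t=3,j=1: stock 69.1424 → up 87.8108 (V=5.8908), down 49.0911 (V=0.0000). Price 4.0248; hedge Δ=0.1521, bond B=-6.4945.
  t=3,j=2: stock 123.6772 → up 157.0700 (V=75.1500), down 87.8108 (V=5.8908). Price 52.4424; hedge Δ=1.0000, bond B=-71.2348.
  t=3,j=3: stock 221.2254 → up 280.9562 (V=199.0362), down 157.0700 (V=75.1500). Price 149.9906; hedge Δ=1.0000, bond B=-71.2348.
  t=2,j=0: stock 54.4428 → up 69.1424 (V=4.0248), down 38.6544 (V=0.0000). Price 2.7498; hedge Δ=0.1320, bond B=-4.4372.
  t=2,j=1: stock 97.3836 → up 123.6772 (V=52.4424), down 69.1424 (V=4.0248). Price 36.5802; hedge Δ=0.8878, bond B=-49.8799.
  t=2,j=2: stock 174.1932 → up 221.2254 (V=149.9906), down 123.6772 (V=52.4424). Price 112.2499; hedge Δ=1.0000, bond B=-61.9433.
  t=1,j=0: stock 76.6800 → up 97.3836 (V=36.5802), down 54.4428 (V=2.7498). Price 25.5050; hedge Δ=0.7878, bond B=-34.9062.
  t=1,j=1: stock 137.1600 → up 174.1932 (V=112.2499), down 97.3836 (V=36.5802). Price 83.5087; hedge Δ=0.9852, bond B=-51.6159.
  t=0,j=0: stock 108.0000 → up 137.1600 (V=83.5087), down 76.6800 (V=25.5050). Price 61.8081; hedge Δ=0.9591, bond B=-41.7698.
Sanity check at the root: Δ(0,0)·S0 + B(0,0) reproduces V0 = 61.8081.

(0,0): Delta=0.9591 Bond=-41.7698
(1,0): Delta=0.7878 Bond=-34.9062
(1,1): Delta=0.9852 Bond=-51.6159
(2,0): Delta=0.1320 Bond=-4.4372
(2,1): Delta=0.8878 Bond=-49.8799
(2,2): Delta=1.0000 Bond=-61.9433
(3,0): Delta=0.0000 Bond=0.0000
(3,1): Delta=0.1521 Bond=-6.4945
(3,2): Delta=1.0000 Bond=-71.2348
(3,3): Delta=1.0000 Bond=-71.2348
V0=61.8081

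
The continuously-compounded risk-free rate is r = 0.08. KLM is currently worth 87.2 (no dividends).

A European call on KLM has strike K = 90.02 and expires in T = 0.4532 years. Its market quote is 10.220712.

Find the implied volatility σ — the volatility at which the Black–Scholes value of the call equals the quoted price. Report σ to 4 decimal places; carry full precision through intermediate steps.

At σ = 0.4306 the Black–Scholes value reproduces the quote:
σ√T = 0.4306·√0.4532 = 0.289880
d₁ = (ln(S/K) + (r+σ²/2)T) / (σ√T) = (ln(87.2/90.02) + (0.08+0.4306²/2)·0.4532) / 0.289880 = (-0.031828 + 0.078271) / 0.289880 = 0.160217
d₂ = d₁ − σ√T = 0.160217 − 0.289880 = -0.129663
e^{−rT} = 0.964393
N(d₁) = 0.563645,  N(d₂) = 0.448416
V = S·N(d₁) − K·e^{−rT}·N(d₂) = 49.149841 − 38.929130 = 10.220712 (matching the quote); vega is positive throughout, so no other σ reproduces this price

sigma = 0.4306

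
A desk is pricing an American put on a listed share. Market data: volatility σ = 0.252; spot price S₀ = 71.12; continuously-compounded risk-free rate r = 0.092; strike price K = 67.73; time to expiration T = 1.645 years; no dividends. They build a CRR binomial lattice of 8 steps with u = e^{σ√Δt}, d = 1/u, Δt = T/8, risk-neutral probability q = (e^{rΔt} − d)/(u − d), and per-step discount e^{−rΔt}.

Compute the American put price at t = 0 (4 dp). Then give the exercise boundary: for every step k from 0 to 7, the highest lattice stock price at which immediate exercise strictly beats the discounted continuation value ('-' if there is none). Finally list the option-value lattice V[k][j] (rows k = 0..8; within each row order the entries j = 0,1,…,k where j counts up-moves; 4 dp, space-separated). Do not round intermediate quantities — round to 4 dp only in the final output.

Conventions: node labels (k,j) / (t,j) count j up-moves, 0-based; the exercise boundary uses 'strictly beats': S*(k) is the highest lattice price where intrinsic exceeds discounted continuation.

price = 4.1381
boundary = - - 56.5896 50.4788 56.5896 50.4788 56.5896 50.4788
tree:
4.1381
6.9013 2.0636
11.1404 3.7378 0.7914
17.2512 6.5741 1.5910 0.1772
22.7021 11.1404 3.1367 0.4056 0.0000
27.5644 17.2512 6.0236 0.9285 0.0000 0.0000
31.9017 22.7021 11.1404 2.1257 0.0000 0.0000 0.0000
35.7706 27.5644 17.2512 4.8663 0.0000 0.0000 0.0000 0.0000
39.2217 31.9017 22.7021 11.1404 0.0000 0.0000 0.0000 0.0000 0.0000

params: Δt=0.20563 u=1.12106 d=0.89202 q=0.55484 e^(-rΔt)=0.98126
t_8 payoffs: 39.2217 31.9017 22.7021 11.1404 0.0000 0.0000 0.0000 0.0000 0.0000
t_7: node(7,0) S=31.9594 payoff=35.7706 vs cont=34.5013 → 35.7706 [stop]  node(7,1) S=40.1656 payoff=27.5644 vs cont=26.2952 → 27.5644 [stop]  node(7,2) S=50.4788 payoff=17.2512 vs cont=15.9820 → 17.2512 [stop]  node(7,3) S=63.4401 payoff=4.2899 vs cont=4.8663 → 4.8663 [wait]  node(7,4) S=79.7295 payoff=0.0000 vs cont=0.0000 → 0.0000 [wait]  node(7,5) S=100.2015 payoff=0.0000 vs cont=0.0000 → 0.0000 [wait]  node(7,6) S=125.9301 payoff=0.0000 vs cont=0.0000 → 0.0000 [wait]  node(7,7) S=158.2649 payoff=0.0000 vs cont=0.0000 → 0.0000 [wait]  ⇒ S*(7)=50.4788
t_6: node(6,0) S=35.8283 payoff=31.9017 vs cont=30.6324 → 31.9017 [stop]  node(6,1) S=45.0279 payoff=22.7021 vs cont=21.4329 → 22.7021 [stop]  node(6,2) S=56.5896 payoff=11.1404 vs cont=10.1850 → 11.1404 [stop]  node(6,3) S=71.1200 payoff=0.0000 vs cont=2.1257 → 2.1257 [wait]  node(6,4) S=89.3813 payoff=0.0000 vs cont=0.0000 → 0.0000 [wait]  node(6,5) S=112.3316 payoff=0.0000 vs cont=0.0000 → 0.0000 [wait]  node(6,6) S=141.1748 payoff=0.0000 vs cont=0.0000 → 0.0000 [wait]  ⇒ S*(6)=56.5896
t_5: node(5,0) S=40.1656 payoff=27.5644 vs cont=26.2952 → 27.5644 [stop]  node(5,1) S=50.4788 payoff=17.2512 vs cont=15.9820 → 17.2512 [stop]  node(5,2) S=63.4401 payoff=4.2899 vs cont=6.0236 → 6.0236 [wait]  node(5,3) S=79.7295 payoff=0.0000 vs cont=0.9285 → 0.9285 [wait]  node(5,4) S=100.2015 payoff=0.0000 vs cont=0.0000 → 0.0000 [wait]  node(5,5) S=125.9301 payoff=0.0000 vs cont=0.0000 → 0.0000 [wait]  ⇒ S*(5)=50.4788
t_4: node(4,0) S=45.0279 payoff=22.7021 vs cont=21.4329 → 22.7021 [stop]  node(4,1) S=56.5896 payoff=11.1404 vs cont=10.8151 → 11.1404 [stop]  node(4,2) S=71.1200 payoff=0.0000 vs cont=3.1367 → 3.1367 [wait]  node(4,3) S=89.3813 payoff=0.0000 vs cont=0.4056 → 0.4056 [wait]  node(4,4) S=112.3316 payoff=0.0000 vs cont=0.0000 → 0.0000 [wait]  ⇒ S*(4)=56.5896
t_3: node(3,0) S=50.4788 payoff=17.2512 vs cont=15.9820 → 17.2512 [stop]  node(3,1) S=63.4401 payoff=4.2899 vs cont=6.5741 → 6.5741 [wait]  node(3,2) S=79.7295 payoff=0.0000 vs cont=1.5910 → 1.5910 [wait]  node(3,3) S=100.2015 payoff=0.0000 vs cont=0.1772 → 0.1772 [wait]  ⇒ S*(3)=50.4788
t_2: node(2,0) S=56.5896 payoff=11.1404 vs cont=11.1148 → 11.1404 [stop]  node(2,1) S=71.1200 payoff=0.0000 vs cont=3.7378 → 3.7378 [wait]  node(2,2) S=89.3813 payoff=0.0000 vs cont=0.7914 → 0.7914 [wait]  ⇒ S*(2)=56.5896
t_1: node(1,0) S=63.4401 payoff=4.2899 vs cont=6.9013 → 6.9013 [wait]  node(1,1) S=79.7295 payoff=0.0000 vs cont=2.0636 → 2.0636 [wait]  ⇒ S*(1)=-
t_0: node(0,0) S=71.1200 payoff=0.0000 vs cont=4.1381 → 4.1381 [wait]  ⇒ S*(0)=-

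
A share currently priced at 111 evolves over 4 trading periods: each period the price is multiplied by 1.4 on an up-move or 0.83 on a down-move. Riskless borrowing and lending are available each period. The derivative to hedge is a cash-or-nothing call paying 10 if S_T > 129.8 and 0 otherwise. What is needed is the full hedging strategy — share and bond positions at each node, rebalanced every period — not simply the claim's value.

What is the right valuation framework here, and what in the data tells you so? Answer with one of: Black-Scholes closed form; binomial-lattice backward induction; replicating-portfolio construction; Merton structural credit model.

Key observation: the deliverable is the dynamic trading strategy on the 4-step tree (spot 111, moves 1.4 and 0.83), so the valuation must go through the node-by-node replicating-portfolio solve.

framework: replicating-portfolio construction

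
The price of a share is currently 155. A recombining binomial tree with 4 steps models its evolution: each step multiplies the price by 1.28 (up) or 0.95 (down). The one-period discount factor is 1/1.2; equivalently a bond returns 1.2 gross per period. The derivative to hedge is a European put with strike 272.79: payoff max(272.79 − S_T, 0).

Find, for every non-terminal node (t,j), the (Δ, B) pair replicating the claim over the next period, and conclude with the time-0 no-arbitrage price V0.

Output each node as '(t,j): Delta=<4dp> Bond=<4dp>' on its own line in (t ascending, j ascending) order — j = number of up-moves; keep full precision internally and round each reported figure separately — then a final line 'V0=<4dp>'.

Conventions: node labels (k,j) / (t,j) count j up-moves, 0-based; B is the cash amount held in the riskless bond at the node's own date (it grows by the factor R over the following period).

(0,0): Delta=-0.3022 Bond=53.4856
(1,0): Delta=-0.7046 Bond=123.4289
(1,1): Delta=-0.2067 Bond=45.2239
(2,0): Delta=-1.0000 Bond=189.4375
(2,1): Delta=-0.6344 Bond=134.8913
(2,2): Delta=-0.1051 Bond=28.4695
(3,0): Delta=-1.0000 Bond=227.3250
(3,1): Delta=-1.0000 Bond=227.3250
(3,2): Delta=-0.5476 Bond=140.9239
(3,3): Delta=0.0000 Bond=0.0000
V0=6.6371

Risk-neutral probability p* = (R−d)/(u−d) = (1.2−0.95)/(1.28−0.95) = 0.7576.
Payoffs at expiry: V(4,0)=146.5415, V(4,1)=102.6868, V(4,2)=43.5983, V(4,3)=0.0000, V(4,4)=0.0000
  t=3,j=0: stock 132.8931 → up 170.1032 (V=102.6868), down 126.2485 (V=146.5415). Price 94.4319; hedge Δ=-1.0000, bond B=227.3250.
  t=3,j=1: stock 179.0560 → up 229.1917 (V=43.5983), down 170.1032 (V=102.6868). Price 48.2690; hedge Δ=-1.0000, bond B=227.3250.
  t=3,j=2: stock 241.2544 → up 308.8056 (V=0.0000), down 229.1917 (V=43.5983). Price 8.8077; hedge Δ=-0.5476, bond B=140.9239.
  t=3,j=3: stock 325.0586 → up 416.0750 (V=0.0000), down 308.8056 (V=0.0000). Price 0.0000; hedge Δ=0.0000, bond B=0.0000.
  t=2,j=0: stock 139.8875 → up 179.0560 (V=48.2690), down 132.8931 (V=94.4319). Price 49.5500; hedge Δ=-1.0000, bond B=189.4375.
  t=2,j=1: stock 188.4800 → up 241.2544 (V=8.8077), down 179.0560 (V=48.2690). Price 15.3118; hedge Δ=-0.6344, bond B=134.8913.
  t=2,j=2: stock 253.9520 → up 325.0586 (V=0.0000), down 241.2544 (V=8.8077). Price 1.7793; hedge Δ=-0.1051, bond B=28.4695.
  t=1,j=0: stock 147.2500 → up 188.4800 (V=15.3118), down 139.8875 (V=49.5500). Price 19.6766; hedge Δ=-0.7046, bond B=123.4289.
  t=1,j=1: stock 198.4000 → up 253.9520 (V=1.7793), down 188.4800 (V=15.3118). Price 4.2166; hedge Δ=-0.2067, bond B=45.2239.
  t=0,j=0: stock 155.0000 → up 198.4000 (V=4.2166), down 147.2500 (V=19.6766). Price 6.6371; hedge Δ=-0.3022, bond B=53.4856.
Verification: the root portfolio costs Δ(0,0)·S0 + B(0,0) = 6.6371, matching V0.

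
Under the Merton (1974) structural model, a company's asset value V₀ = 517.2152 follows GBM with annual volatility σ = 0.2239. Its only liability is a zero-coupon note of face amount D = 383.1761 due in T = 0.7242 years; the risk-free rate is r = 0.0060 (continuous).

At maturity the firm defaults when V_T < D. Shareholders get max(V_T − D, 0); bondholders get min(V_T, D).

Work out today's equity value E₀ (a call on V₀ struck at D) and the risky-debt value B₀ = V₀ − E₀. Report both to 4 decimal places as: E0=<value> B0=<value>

Equity is a call on the firm's assets struck at D = 383.1761:
d₁ = [ln(V₀/D) + (r + σ²/2)T] / (σ√T)
   = [ln(517.2152/383.1761) + (0.0060 + 0.5·0.2239²)·0.7242] / (0.2239·√0.7242)
   = [0.299964 + 0.022498] / 0.190539 = 1.692370
d₂ = d₁ − σ√T = 1.692370 − 0.190539 = 1.501831
N(d₁) = 0.954712,  N(d₂) = 0.933430,  e^(−rT) = 0.995664
E₀ = V₀·N(d₁) − D·e^(−rT)·N(d₂)
   = 517.2152·0.954712 − 383.1761·0.995664·0.933430 = 137.674535
B₀ = V₀ − E₀ = 517.2152 − 137.674535 = 379.540665

E0=137.6745 B0=379.5407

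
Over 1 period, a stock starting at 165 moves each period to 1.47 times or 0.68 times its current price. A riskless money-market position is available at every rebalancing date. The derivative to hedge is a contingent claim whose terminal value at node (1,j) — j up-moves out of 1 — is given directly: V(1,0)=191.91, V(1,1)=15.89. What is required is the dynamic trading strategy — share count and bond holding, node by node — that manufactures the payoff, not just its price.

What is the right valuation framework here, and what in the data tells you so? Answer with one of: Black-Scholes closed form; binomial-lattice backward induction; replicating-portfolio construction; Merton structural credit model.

Key observation: what is demanded is not a single number but the (Δ, B) position at each node of the 1.47/0.68 tree starting at 165; constructing those positions is the replicating-portfolio method.

framework: replicating-portfolio construction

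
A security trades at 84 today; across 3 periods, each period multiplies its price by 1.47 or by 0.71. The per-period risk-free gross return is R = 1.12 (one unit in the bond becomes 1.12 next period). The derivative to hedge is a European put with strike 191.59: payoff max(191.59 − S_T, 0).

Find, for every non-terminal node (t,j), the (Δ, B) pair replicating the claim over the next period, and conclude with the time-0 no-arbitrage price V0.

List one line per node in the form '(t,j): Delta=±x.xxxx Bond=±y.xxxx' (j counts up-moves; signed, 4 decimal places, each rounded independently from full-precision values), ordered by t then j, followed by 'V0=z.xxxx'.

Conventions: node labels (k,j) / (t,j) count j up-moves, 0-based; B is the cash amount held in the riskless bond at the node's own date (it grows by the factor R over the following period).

Arbitrage-free pricing uses the up-move probability p* = (R−d)/(u−d) = 0.5395, discounting each step at R = 1.12.
At maturity the claim pays: V(3,0)=161.5255, V(3,1)=129.3437, V(3,2)=62.7139, V(3,3)=0.0000
Node (2,0) S=42.3444: V=(p*·129.3437+(1−p*)·161.5255)/1.12=128.7181; Δ=(129.3437−161.5255)/(62.2463−30.0645)=-1.0000; B=V−Δ·S=171.0625
Node (2,1) S=87.6708: V=(p*·62.7139+(1−p*)·129.3437)/1.12=83.3917; Δ=(62.7139−129.3437)/(128.8761−62.2463)=-1.0000; B=V−Δ·S=171.0625
Node (2,2) S=181.5156: V=(p*·0.0000+(1−p*)·62.7139)/1.12=25.7870; Δ=(0.0000−62.7139)/(266.8279−128.8761)=-0.4546; B=V−Δ·S=108.3053
Node (1,0) S=59.6400: V=(p*·83.3917+(1−p*)·128.7181)/1.12=93.0944; Δ=(83.3917−128.7181)/(87.6708−42.3444)=-1.0000; B=V−Δ·S=152.7344
Node (1,1) S=123.4800: V=(p*·25.7870+(1−p*)·83.3917)/1.12=46.7102; Δ=(25.7870−83.3917)/(181.5156−87.6708)=-0.6138; B=V−Δ·S=122.5059
Node (0,0) S=84.0000: V=(p*·46.7102+(1−p*)·93.0944)/1.12=60.7780; Δ=(46.7102−93.0944)/(123.4800−59.6400)=-0.7266; B=V−Δ·S=121.8098
Check: Δ(0,0)·S0 + B(0,0) = 60.7780 = V0.

(0,0): Delta=-0.7266 Bond=121.8098
(1,0): Delta=-1.0000 Bond=152.7344
(1,1): Delta=-0.6138 Bond=122.5059
(2,0): Delta=-1.0000 Bond=171.0625
(2,1): Delta=-1.0000 Bond=171.0625
(2,2): Delta=-0.4546 Bond=108.3053
V0=60.7780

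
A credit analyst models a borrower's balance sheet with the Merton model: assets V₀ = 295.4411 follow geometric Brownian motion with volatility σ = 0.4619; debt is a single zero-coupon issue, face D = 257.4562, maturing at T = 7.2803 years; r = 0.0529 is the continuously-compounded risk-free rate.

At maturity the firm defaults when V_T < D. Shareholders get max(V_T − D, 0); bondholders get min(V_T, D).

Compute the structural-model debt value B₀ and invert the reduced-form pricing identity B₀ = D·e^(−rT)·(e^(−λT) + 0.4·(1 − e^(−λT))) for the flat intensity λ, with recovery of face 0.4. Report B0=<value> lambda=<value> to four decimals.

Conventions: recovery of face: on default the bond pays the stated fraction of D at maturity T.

B0=117.3379 lambda=0.1097

With assets at 295.4411 and a single debt payment of 257.4562 at 7.2803 years:
d₁ = [ln(V₀/D) + (r + σ²/2)T] / (σ√T)
   = [ln(295.4411/257.4562) + (0.0529 + 0.5·0.4619²)·7.2803] / (0.4619·√7.2803)
   = [0.137620 + 1.161760] / 1.246300 = 1.042590
d₂ = d₁ − σ√T = 1.042590 − 1.246300 = -0.203710
N(d₁) = 0.851431,  N(d₂) = 0.419290,  e^(−rT) = 0.680364
E₀ = V₀·N(d₁) − D·e^(−rT)·N(d₂)
   = 295.4411·0.851431 − 257.4562·0.680364·0.419290 = 178.103224
B₀ = V₀ − E₀ = 295.4411 − 178.103224 = 117.337876
e^(−λT) = (B₀·e^(rT)/D − 0.4)/(1 − 0.4) = (117.3379·1.469802/257.4562 − 0.4)/0.6 = 0.44979191
λ = −ln(0.44979191)/7.2803 = 0.109744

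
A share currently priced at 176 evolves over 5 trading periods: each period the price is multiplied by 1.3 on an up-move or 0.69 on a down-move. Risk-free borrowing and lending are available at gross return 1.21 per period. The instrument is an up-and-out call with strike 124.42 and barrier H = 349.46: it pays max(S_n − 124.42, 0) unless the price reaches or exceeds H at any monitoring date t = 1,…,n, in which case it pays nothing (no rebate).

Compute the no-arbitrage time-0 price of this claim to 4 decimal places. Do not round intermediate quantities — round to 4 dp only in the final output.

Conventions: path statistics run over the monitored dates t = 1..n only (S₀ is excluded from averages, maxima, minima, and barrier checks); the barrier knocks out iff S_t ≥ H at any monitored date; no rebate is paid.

Under the martingale measure an up-move has probability p* = 0.8525; value the claim as the probability-weighted average of per-path payoffs, discounted 5 periods at R = 1.21.
Enumerate all 2^5 = 32 price paths (U = up ×1.3, D = down ×0.69); each path with k up-moves has probability p*^k·(1−p*)^(5−k).
DDDDD: M=121.4400, payoff=0.0000, prob=0.000070
UDDDD: M=228.8000, payoff=0.0000, prob=0.000404
DUDDD: M=157.8720, payoff=0.0000, prob=0.000404
UUDDD: M=297.4400, payoff=0.0000, prob=0.002334
DDUDD: M=121.4400, payoff=0.0000, prob=0.000404
UDUDD: M=228.8000, payoff=0.0000, prob=0.002334
DUUDD: M=205.2336, payoff=0.0000, prob=0.002334
UUUDD: M=386.6720, payoff=0.0000, prob=0.013485
DDDUD: M=121.4400, payoff=0.0000, prob=0.000404
UDDUD: M=228.8000, payoff=0.0000, prob=0.002334
DUDUD: M=157.8720, payoff=0.0000, prob=0.002334
UUDUD: M=297.4400, payoff=59.6745, prob=0.013485
DDUUD: M=141.6112, payoff=0.0000, prob=0.002334
UDUUD: M=266.8037, payoff=59.6745, prob=0.013485
DUUUD: M=266.8037, payoff=59.6745, prob=0.013485
UUUUD: M=502.6736, payoff=0.0000, prob=0.077912
DDDDU: M=121.4400, payoff=0.0000, prob=0.000404
UDDDU: M=228.8000, payoff=0.0000, prob=0.002334
DUDDU: M=157.8720, payoff=0.0000, prob=0.002334
UUDDU: M=297.4400, payoff=59.6745, prob=0.013485
DDUDU: M=121.4400, payoff=0.0000, prob=0.002334
UDUDU: M=228.8000, payoff=59.6745, prob=0.013485
DUUDU: M=205.2336, payoff=59.6745, prob=0.013485
UUUDU: M=386.6720, payoff=0.0000, prob=0.077912
DDDUU: M=121.4400, payoff=0.0000, prob=0.002334
UDDUU: M=228.8000, payoff=59.6745, prob=0.013485
DUDUU: M=184.0945, payoff=59.6745, prob=0.013485
UUDUU: M=346.8448, payoff=222.4248, prob=0.077912
DDUUU: M=184.0945, payoff=59.6745, prob=0.013485
UDUUU: M=346.8448, payoff=222.4248, prob=0.077912
DUUUU: M=346.8448, payoff=222.4248, prob=0.077912
UUUUU: M=653.4757, payoff=0.0000, prob=0.450161
Price = Σ prob·payoff / R^5 = 59.231277 / 2.593742 = 22.8362

price = 22.8362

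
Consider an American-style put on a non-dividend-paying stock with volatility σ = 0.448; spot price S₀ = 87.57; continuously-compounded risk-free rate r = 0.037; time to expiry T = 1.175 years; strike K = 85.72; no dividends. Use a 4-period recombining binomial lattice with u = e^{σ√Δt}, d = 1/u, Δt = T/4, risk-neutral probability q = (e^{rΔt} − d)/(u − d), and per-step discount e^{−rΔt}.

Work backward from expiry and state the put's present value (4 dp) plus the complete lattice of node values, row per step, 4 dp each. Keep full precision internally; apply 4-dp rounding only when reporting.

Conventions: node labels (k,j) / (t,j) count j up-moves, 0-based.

price = 13.4298
tree:
13.4298
21.0882 4.8250
31.8368 9.0643 0.0000
43.4529 17.0283 0.0000 0.0000
52.5649 31.8368 0.0000 0.0000 0.0000

params: Δt=0.29375 u=1.27483 d=0.78442 q=0.46188 e^(-rΔt)=0.98919
t_4 payoffs: 52.5649 31.8368 0.0000 0.0000 0.0000
k=3: node(3,0) S=42.2671 payoff=43.4529 vs cont=42.5263 → 43.4529 [stop]  node(3,1) S=68.6917 payoff=17.0283 vs cont=16.9469 → 17.0283 [stop]  node(3,2) S=111.6366 payoff=0.0000 vs cont=0.0000 → 0.0000 [wait]  node(3,3) S=181.4299 payoff=0.0000 vs cont=0.0000 → 0.0000 [wait]
k=2: node(2,0) S=53.8832 payoff=31.8368 vs cont=30.9102 → 31.8368 [stop]  node(2,1) S=87.5700 payoff=0.0000 vs cont=9.0643 → 9.0643 [wait]  node(2,2) S=142.3173 payoff=0.0000 vs cont=0.0000 → 0.0000 [wait]
k=1: node(1,0) S=68.6917 payoff=17.0283 vs cont=21.0882 → 21.0882 [wait]  node(1,1) S=111.6366 payoff=0.0000 vs cont=4.8250 → 4.8250 [wait]
k=0: node(0,0) S=87.5700 payoff=0.0000 vs cont=13.4298 → 13.4298 [wait]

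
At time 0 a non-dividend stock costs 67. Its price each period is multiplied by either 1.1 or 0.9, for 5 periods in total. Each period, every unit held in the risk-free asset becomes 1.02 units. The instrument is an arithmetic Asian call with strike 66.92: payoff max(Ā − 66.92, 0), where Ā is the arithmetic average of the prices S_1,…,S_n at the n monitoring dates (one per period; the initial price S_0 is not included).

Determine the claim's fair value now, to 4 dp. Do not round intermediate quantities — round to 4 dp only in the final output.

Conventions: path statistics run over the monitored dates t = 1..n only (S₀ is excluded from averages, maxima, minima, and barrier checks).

price = 5.9869

With p* = (R−d)/(u−d) = 0.6000, sum probability × payoff across the paths and divide by R^5.
Enumerate all 2^5 = 32 price paths (U = up ×1.1, D = down ×0.9); each path with k up-moves has probability p*^k·(1−p*)^(5−k).
DDDDD: Ā=49.3869, payoff=0.0000, prob=0.010240
UDDDD: Ā=60.3618, payoff=0.0000, prob=0.015360
DUDDD: Ā=57.6818, payoff=0.0000, prob=0.015360
UUDDD: Ā=70.4999, payoff=3.5799, prob=0.023040
DDUDD: Ā=55.2698, payoff=0.0000, prob=0.015360
UDUDD: Ā=67.5519, payoff=0.6319, prob=0.023040
DUUDD: Ā=64.8719, payoff=0.0000, prob=0.023040
UUUDD: Ā=79.2879, payoff=12.3679, prob=0.034560
DDDUD: Ā=53.0990, payoff=0.0000, prob=0.015360
UDDUD: Ā=64.8987, payoff=0.0000, prob=0.023040
DUDUD: Ā=62.2187, payoff=0.0000, prob=0.023040
UUDUD: Ā=76.0451, payoff=9.1251, prob=0.034560
DDUUD: Ā=59.8067, payoff=0.0000, prob=0.023040
UDUUD: Ā=73.0971, payoff=6.1771, prob=0.034560
DUUUD: Ā=70.4171, payoff=3.4971, prob=0.034560
UUUUD: Ā=86.0654, payoff=19.1454, prob=0.051840
DDDDU: Ā=51.1453, payoff=0.0000, prob=0.015360
UDDDU: Ā=62.5109, payoff=0.0000, prob=0.023040
DUDDU: Ā=59.8309, payoff=0.0000, prob=0.023040
UUDDU: Ā=73.1266, payoff=6.2066, prob=0.034560
DDUDU: Ā=57.4189, payoff=0.0000, prob=0.023040
UDUDU: Ā=70.1786, payoff=3.2586, prob=0.034560
DUUDU: Ā=67.4986, payoff=0.5786, prob=0.034560
UUUDU: Ā=82.4983, payoff=15.5783, prob=0.051840
DDDUU: Ā=55.2481, payoff=0.0000, prob=0.023040
UDDUU: Ā=67.5254, payoff=0.6054, prob=0.034560
DUDUU: Ā=64.8454, payoff=0.0000, prob=0.034560
UUDUU: Ā=79.2555, payoff=12.3355, prob=0.051840
DDUUU: Ā=62.4334, payoff=0.0000, prob=0.034560
UDUUU: Ā=76.3075, payoff=9.3875, prob=0.051840
DUUUU: Ā=73.6275, payoff=6.7075, prob=0.051840
UUUUU: Ā=89.9892, payoff=23.0692, prob=0.077760
Price = Σ prob·payoff / R^5 = 6.609997 / 1.104081 = 5.9869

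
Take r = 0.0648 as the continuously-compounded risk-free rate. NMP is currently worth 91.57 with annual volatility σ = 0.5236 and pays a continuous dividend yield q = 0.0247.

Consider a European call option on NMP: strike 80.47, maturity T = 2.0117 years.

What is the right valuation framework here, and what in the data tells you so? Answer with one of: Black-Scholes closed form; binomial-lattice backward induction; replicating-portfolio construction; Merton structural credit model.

framework: Black-Scholes closed form

Key observation: the instrument is a plain European call (strike 80.47) on a lognormal asset; the exact continuous-time formula applies directly.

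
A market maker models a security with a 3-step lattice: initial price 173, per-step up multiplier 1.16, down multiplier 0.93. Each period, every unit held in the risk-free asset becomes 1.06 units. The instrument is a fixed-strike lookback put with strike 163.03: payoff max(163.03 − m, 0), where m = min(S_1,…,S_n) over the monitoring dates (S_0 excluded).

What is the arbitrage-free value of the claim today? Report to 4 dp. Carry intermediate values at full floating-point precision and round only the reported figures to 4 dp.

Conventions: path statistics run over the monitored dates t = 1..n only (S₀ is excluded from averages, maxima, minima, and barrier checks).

Set p* = 0.5652 (from d < R < u); the path-dependent value is the discounted p*-expectation over all price paths.
Enumerate all 2^3 = 8 price paths (U = up ×1.16, D = down ×0.93); each path with k up-moves has probability p*^k·(1−p*)^(3−k).
DDD: m=139.1538, payoff=23.8762, prob=0.082190
UDD: m=173.5681, payoff=0.0000, prob=0.106846
DUD: m=160.8900, payoff=2.1400, prob=0.106846
UUD: m=200.6800, payoff=0.0000, prob=0.138900
DDU: m=149.6277, payoff=13.4023, prob=0.106846
UDU: m=186.6324, payoff=0.0000, prob=0.138900
DUU: m=160.8900, payoff=2.1400, prob=0.138900
UUU: m=200.6800, payoff=0.0000, prob=0.180570
Price = Σ prob·payoff / R^3 = 3.920262 / 1.191016 = 3.2915

price = 3.2915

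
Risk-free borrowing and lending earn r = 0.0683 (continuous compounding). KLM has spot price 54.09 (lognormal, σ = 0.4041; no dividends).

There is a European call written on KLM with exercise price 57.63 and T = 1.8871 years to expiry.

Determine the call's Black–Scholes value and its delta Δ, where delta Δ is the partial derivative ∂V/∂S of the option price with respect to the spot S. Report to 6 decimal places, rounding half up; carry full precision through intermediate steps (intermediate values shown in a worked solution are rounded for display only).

σ√T = 0.4041·√1.8871 = 0.555119
d₁ = (ln(S/K) + (r+σ²/2)T) / (σ√T) = (ln(54.09/57.63) + (0.0683+0.4041²/2)·1.8871) / 0.555119 = (-0.063394 + 0.282968) / 0.555119 = 0.395543
d₂ = d₁ − σ√T = 0.395543 − 0.555119 = -0.159576
e^{−rT} = 0.879072
N(d₁) = 0.653779,  N(d₂) = 0.436608
Call price V = S·N(d₁) − K·e^{−rT}·N(d₂) = 35.362906 − 22.118929 = 13.243977
Δ = N(d₁) = 0.653779

price = 13.243977
Δ = 0.653779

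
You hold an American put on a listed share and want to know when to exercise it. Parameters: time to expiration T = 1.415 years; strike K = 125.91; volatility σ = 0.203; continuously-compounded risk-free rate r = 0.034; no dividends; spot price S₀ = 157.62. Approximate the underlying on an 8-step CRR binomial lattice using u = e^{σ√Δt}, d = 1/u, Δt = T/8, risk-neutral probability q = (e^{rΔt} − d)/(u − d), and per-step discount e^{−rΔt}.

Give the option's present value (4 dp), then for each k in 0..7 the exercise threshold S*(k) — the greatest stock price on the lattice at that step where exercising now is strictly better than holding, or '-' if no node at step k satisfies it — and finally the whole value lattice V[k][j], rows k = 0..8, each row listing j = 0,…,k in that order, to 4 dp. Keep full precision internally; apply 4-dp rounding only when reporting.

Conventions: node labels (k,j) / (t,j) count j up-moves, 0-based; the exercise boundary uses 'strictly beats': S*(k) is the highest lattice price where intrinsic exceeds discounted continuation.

params: Δt=0.17688 u=1.08913 d=0.91817 q=0.51395 e^(-rΔt)=0.99400
t_8 payoffs: 46.2960 31.4724 13.8888 0.0000 0.0000 0.0000 0.0000 0.0000 0.0000
t_7: node(7,0) S=86.7096 payoff=39.2004 vs cont=38.4455 → 39.2004 [stop]  node(7,1) S=102.8543 payoff=23.0557 vs cont=22.3008 → 23.0557 [stop]  node(7,2) S=122.0051 payoff=3.9049 vs cont=6.7101 → 6.7101 [wait]  node(7,3) S=144.7217 payoff=0.0000 vs cont=0.0000 → 0.0000 [wait]  node(7,4) S=171.6679 payoff=0.0000 vs cont=0.0000 → 0.0000 [wait]  node(7,5) S=203.6313 payoff=0.0000 vs cont=0.0000 → 0.0000 [wait]  node(7,6) S=241.5462 payoff=0.0000 vs cont=0.0000 → 0.0000 [wait]  node(7,7) S=286.5205 payoff=0.0000 vs cont=0.0000 → 0.0000 [wait]  ⇒ S*(7)=102.8543
t_6: node(6,0) S=94.4376 payoff=31.4724 vs cont=30.7175 → 31.4724 [stop]  node(6,1) S=112.0212 payoff=13.8888 vs cont=14.5670 → 14.5670 [wait]  node(6,2) S=132.8788 payoff=0.0000 vs cont=3.2419 → 3.2419 [wait]  node(6,3) S=157.6200 payoff=0.0000 vs cont=0.0000 → 0.0000 [wait]  node(6,4) S=186.9678 payoff=0.0000 vs cont=0.0000 → 0.0000 [wait]  node(6,5) S=221.7800 payoff=0.0000 vs cont=0.0000 → 0.0000 [wait]  node(6,6) S=263.0740 payoff=0.0000 vs cont=0.0000 → 0.0000 [wait]  ⇒ S*(6)=94.4376
t_5: node(5,0) S=102.8543 payoff=23.0557 vs cont=22.6472 → 23.0557 [stop]  node(5,1) S=122.0051 payoff=3.9049 vs cont=8.6940 → 8.6940 [wait]  node(5,2) S=144.7217 payoff=0.0000 vs cont=1.5663 → 1.5663 [wait]  node(5,3) S=171.6679 payoff=0.0000 vs cont=0.0000 → 0.0000 [wait]  node(5,4) S=203.6313 payoff=0.0000 vs cont=0.0000 → 0.0000 [wait]  node(5,5) S=241.5462 payoff=0.0000 vs cont=0.0000 → 0.0000 [wait]  ⇒ S*(5)=102.8543
t_4: node(4,0) S=112.0212 payoff=13.8888 vs cont=15.5805 → 15.5805 [wait]  node(4,1) S=132.8788 payoff=0.0000 vs cont=5.0005 → 5.0005 [wait]  node(4,2) S=157.6200 payoff=0.0000 vs cont=0.7567 → 0.7567 [wait]  node(4,3) S=186.9678 payoff=0.0000 vs cont=0.0000 → 0.0000 [wait]  node(4,4) S=221.7800 payoff=0.0000 vs cont=0.0000 → 0.0000 [wait]  ⇒ S*(4)=-
t_3: node(3,0) S=122.0051 payoff=3.9049 vs cont=10.0821 → 10.0821 [wait]  node(3,1) S=144.7217 payoff=0.0000 vs cont=2.8025 → 2.8025 [wait]  node(3,2) S=171.6679 payoff=0.0000 vs cont=0.3656 → 0.3656 [wait]  node(3,3) S=203.6313 payoff=0.0000 vs cont=0.0000 → 0.0000 [wait]  ⇒ S*(3)=-
t_2: node(2,0) S=132.8788 payoff=0.0000 vs cont=6.3027 → 6.3027 [wait]  node(2,1) S=157.6200 payoff=0.0000 vs cont=1.5408 → 1.5408 [wait]  node(2,2) S=186.9678 payoff=0.0000 vs cont=0.1766 → 0.1766 [wait]  ⇒ S*(2)=-
t_1: node(1,0) S=144.7217 payoff=0.0000 vs cont=3.8322 → 3.8322 [wait]  node(1,1) S=171.6679 payoff=0.0000 vs cont=0.8346 → 0.8346 [wait]  ⇒ S*(1)=-
t_0: node(0,0) S=157.6200 payoff=0.0000 vs cont=2.2778 → 2.2778 [wait]  ⇒ S*(0)=-

price = 2.2778
boundary = - - - - - 102.8543 94.4376 102.8543
tree:
2.2778
3.8322 0.8346
6.3027 1.5408 0.1766
10.0821 2.8025 0.3656 0.0000
15.5805 5.0005 0.7567 0.0000 0.0000
23.0557 8.6940 1.5663 0.0000 0.0000 0.0000
31.4724 14.5670 3.2419 0.0000 0.0000 0.0000 0.0000
39.2004 23.0557 6.7101 0.0000 0.0000 0.0000 0.0000 0.0000
46.2960 31.4724 13.8888 0.0000 0.0000 0.0000 0.0000 0.0000 0.0000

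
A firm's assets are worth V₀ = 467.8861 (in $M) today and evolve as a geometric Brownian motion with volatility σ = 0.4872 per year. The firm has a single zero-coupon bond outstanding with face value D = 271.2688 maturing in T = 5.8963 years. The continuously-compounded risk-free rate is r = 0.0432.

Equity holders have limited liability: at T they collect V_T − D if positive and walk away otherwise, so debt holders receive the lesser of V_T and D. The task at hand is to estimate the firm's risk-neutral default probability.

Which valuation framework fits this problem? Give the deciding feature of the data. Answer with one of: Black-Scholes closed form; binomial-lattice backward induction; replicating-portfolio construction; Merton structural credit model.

framework: Merton structural credit model

Key observation: the question is about default risk generated by asset-value dynamics against a debt face of 271.2688 — the structural framework prices exactly that.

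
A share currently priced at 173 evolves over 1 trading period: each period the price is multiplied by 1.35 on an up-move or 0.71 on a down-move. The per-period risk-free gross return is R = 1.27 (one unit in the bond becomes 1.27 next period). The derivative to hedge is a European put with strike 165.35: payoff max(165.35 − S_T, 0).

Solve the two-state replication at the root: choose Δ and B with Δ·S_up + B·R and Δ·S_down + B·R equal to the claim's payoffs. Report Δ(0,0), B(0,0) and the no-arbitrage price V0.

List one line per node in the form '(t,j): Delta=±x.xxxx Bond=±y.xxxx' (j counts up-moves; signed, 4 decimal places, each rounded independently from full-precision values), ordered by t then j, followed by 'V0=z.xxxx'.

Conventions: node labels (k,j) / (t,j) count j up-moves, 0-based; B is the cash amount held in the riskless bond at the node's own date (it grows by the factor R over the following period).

(0,0): Delta=-0.3840 Bond=70.6225
V0=4.1850

Since d<R<u, set p* = (R−d)/(u−d) = 0.8750; price each node as the discounted p*-expectation of its children.
Expiry values: V(1,0)=42.5200, V(1,1)=0.0000
(0,0): S=173.0000. Δ = (V_up−V_dn)/(S_up−S_dn) = (0.0000−42.5200)/(233.5500−122.8300) = -0.3840. V = [p*·0.0000 + (1−p*)·42.5200]/1.27 = 4.1850. B = V − Δ·S = 70.6225.
As a check, the time-0 holding Δ(0,0)·S0 + B(0,0) comes to 4.1850 — exactly V0.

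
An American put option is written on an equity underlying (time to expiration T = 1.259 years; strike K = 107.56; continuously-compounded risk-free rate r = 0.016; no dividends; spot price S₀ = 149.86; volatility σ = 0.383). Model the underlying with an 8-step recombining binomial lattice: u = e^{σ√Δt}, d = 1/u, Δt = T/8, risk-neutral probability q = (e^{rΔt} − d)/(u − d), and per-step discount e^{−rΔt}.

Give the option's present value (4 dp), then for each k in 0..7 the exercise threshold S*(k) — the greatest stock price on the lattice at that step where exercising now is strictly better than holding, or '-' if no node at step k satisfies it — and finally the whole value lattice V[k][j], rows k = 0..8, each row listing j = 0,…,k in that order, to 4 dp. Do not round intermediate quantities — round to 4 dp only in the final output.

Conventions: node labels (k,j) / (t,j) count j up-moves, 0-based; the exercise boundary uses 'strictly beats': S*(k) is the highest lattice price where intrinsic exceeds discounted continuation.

price = 5.9363
boundary = - - - - - 70.1062 60.2241 70.1062
tree:
5.9363
9.1024 2.4029
13.6351 4.0471 0.5643
19.8481 6.7119 1.0681 0.0000
27.8808 10.9090 2.0217 0.0000 0.0000
37.4538 17.2505 3.8267 0.0000 0.0000 0.0000
47.3359 26.2197 7.2431 0.0000 0.0000 0.0000 0.0000
55.8250 37.4538 13.7099 0.0000 0.0000 0.0000 0.0000 0.0000
63.1175 47.3359 25.9502 0.0000 0.0000 0.0000 0.0000 0.0000 0.0000

Δt=0.15737, u=1.16409, d=0.85904, q=0.47035, disc=e^(-rΔt)=0.99749
k=8 terminal: V=max(K-S,0) → 63.1175 47.3359 25.9502 0.0000 0.0000 0.0000 0.0000 0.0000 0.0000
k=7: j=0 S=51.7350 intr=55.8250 cont=55.5545 V=55.8250[EX]; j=1 S=70.1062 intr=37.4538 cont=37.1833 V=37.4538[EX]; j=2 S=95.0010 intr=12.5590 cont=13.7099 V=13.7099[hold]; j=3 S=128.7360 intr=0.0000 cont=0.0000 V=0.0000[hold]; j=4 S=174.4503 intr=0.0000 cont=0.0000 V=0.0000[hold]; j=5 S=236.3978 intr=0.0000 cont=0.0000 V=0.0000[hold]; j=6 S=320.3429 intr=0.0000 cont=0.0000 V=0.0000[hold]; j=7 S=434.0970 intr=0.0000 cont=0.0000 V=0.0000[hold]  S*(7)=70.1062
k=6: j=0 S=60.2241 intr=47.3359 cont=47.0654 V=47.3359[EX]; j=1 S=81.6098 intr=25.9502 cont=26.2197 V=26.2197[hold]; j=2 S=110.5895 intr=0.0000 cont=7.2431 V=7.2431[hold]; j=3 S=149.8600 intr=0.0000 cont=0.0000 V=0.0000[hold]; j=4 S=203.0755 intr=0.0000 cont=0.0000 V=0.0000[hold]; j=5 S=275.1878 intr=0.0000 cont=0.0000 V=0.0000[hold]; j=6 S=372.9074 intr=0.0000 cont=0.0000 V=0.0000[hold]  S*(6)=60.2241
k=5: j=0 S=70.1062 intr=37.4538 cont=37.3097 V=37.4538[EX]; j=1 S=95.0010 intr=12.5590 cont=17.2505 V=17.2505[hold]; j=2 S=128.7360 intr=0.0000 cont=3.8267 V=3.8267[hold]; j=3 S=174.4503 intr=0.0000 cont=0.0000 V=0.0000[hold]; j=4 S=236.3978 intr=0.0000 cont=0.0000 V=0.0000[hold]; j=5 S=320.3429 intr=0.0000 cont=0.0000 V=0.0000[hold]  S*(5)=70.1062
k=4: j=0 S=81.6098 intr=25.9502 cont=27.8808 V=27.8808[hold]; j=1 S=110.5895 intr=0.0000 cont=10.9090 V=10.9090[hold]; j=2 S=149.8600 intr=0.0000 cont=2.0217 V=2.0217[hold]; j=3 S=203.0755 intr=0.0000 cont=0.0000 V=0.0000[hold]; j=4 S=275.1878 intr=0.0000 cont=0.0000 V=0.0000[hold]  S*(4)=-
k=3: j=0 S=95.0010 intr=12.5590 cont=19.8481 V=19.8481[hold]; j=1 S=128.7360 intr=0.0000 cont=6.7119 V=6.7119[hold]; j=2 S=174.4503 intr=0.0000 cont=1.0681 V=1.0681[hold]; j=3 S=236.3978 intr=0.0000 cont=0.0000 V=0.0000[hold]  S*(3)=-
k=2: j=0 S=110.5895 intr=0.0000 cont=13.6351 V=13.6351[hold]; j=1 S=149.8600 intr=0.0000 cont=4.0471 V=4.0471[hold]; j=2 S=203.0755 intr=0.0000 cont=0.5643 V=0.5643[hold]  S*(2)=-
k=1: j=0 S=128.7360 intr=0.0000 cont=9.1024 V=9.1024[hold]; j=1 S=174.4503 intr=0.0000 cont=2.4029 V=2.4029[hold]  S*(1)=-
k=0: j=0 S=149.8600 intr=0.0000 cont=5.9363 V=5.9363[hold]  S*(0)=-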